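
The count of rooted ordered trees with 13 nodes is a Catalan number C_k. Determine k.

12

Rooted ordered (plane) trees on m nodes have m−1 edges and are counted by C_{m−1}; m = 13 gives C_12.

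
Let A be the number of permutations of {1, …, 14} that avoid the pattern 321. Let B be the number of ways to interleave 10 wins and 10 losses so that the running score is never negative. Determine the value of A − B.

2657644

For any fixed pattern of length 3, the pattern-avoiding permutations of [14] number C_14. So A = C_14 = 2674440.
Ballot sequences with n votes each where one side never trails are Dyck words, counted by C_n; here n = 10. So B = C_10 = 16796.
A − B = 2674440 − 16796 = 2657644.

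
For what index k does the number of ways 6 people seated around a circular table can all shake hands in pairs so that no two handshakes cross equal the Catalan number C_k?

Non-crossing handshake pairings of 2n people are counted by C_n; 6 people gives n = 3.

3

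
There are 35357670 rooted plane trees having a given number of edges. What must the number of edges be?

16

Rooted ordered trees with n edges are counted by C_n, and C_16 = 35357670.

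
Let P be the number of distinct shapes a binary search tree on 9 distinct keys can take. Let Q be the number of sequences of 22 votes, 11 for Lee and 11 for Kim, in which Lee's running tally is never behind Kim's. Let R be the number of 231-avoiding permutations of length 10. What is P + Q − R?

46852

There are C_n binary search tree shapes on n keys; with n = 9 that is C_9. So P = C_9 = 4862.
Ballot sequences with n votes each where one side never trails are Dyck words, counted by C_n; here n = 11. So Q = C_11 = 58786.
Permutations of [n] avoiding any single length-3 pattern are counted by C_n; here n = 10. So R = C_10 = 16796.
P + Q − R = 4862 + 58786 − 16796 = 46852.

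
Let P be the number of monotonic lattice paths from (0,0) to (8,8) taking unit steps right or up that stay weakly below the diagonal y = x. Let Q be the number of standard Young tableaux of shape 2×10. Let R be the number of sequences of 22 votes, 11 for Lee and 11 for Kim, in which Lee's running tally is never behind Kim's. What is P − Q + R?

43420

Monotone paths in an n×n grid that stay weakly below the diagonal are counted by C_n; here n = 8. So P = C_8 = 1430.
Standard Young tableaux of shape 2×n are counted by C_n; here n = 10. So Q = C_10 = 16796.
Reading a vote for the leader as '(' and for the other as ')' turns such a sequence into a balanced string of 11 pairs, so the count is C_11. So R = C_11 = 58786.
P − Q + R = 1430 − 16796 + 58786 = 43420.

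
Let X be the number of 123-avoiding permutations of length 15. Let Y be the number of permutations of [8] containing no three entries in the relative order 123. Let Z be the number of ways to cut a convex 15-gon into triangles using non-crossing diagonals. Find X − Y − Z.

8950515

Permutations of [n] avoiding any single length-3 pattern are counted by C_n; here n = 15. So X = C_15 = 9694845.
Permutations of [n] avoiding any single length-3 pattern are counted by C_n; here n = 8. So Y = C_8 = 1430.
The number of triangulations of a 15-gon is the Catalan number C_13 (index = sides − 2). So Z = C_13 = 742900.
X − Y − Z = 9694845 − 1430 − 742900 = 8950515.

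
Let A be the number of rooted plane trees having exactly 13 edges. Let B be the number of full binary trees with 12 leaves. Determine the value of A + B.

Rooted ordered trees with n edges are counted by C_n; here n = 13. So A = C_13 = 742900.
A full binary tree with L leaves has L−1 internal nodes and is counted by C_{L−1}; L = 12 gives C_11. So B = C_11 = 58786.
A + B = 742900 + 58786 = 801686.

801686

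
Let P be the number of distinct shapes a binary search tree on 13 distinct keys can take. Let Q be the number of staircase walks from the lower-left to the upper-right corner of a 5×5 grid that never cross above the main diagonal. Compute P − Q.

742858

There are C_n binary search tree shapes on n keys; with n = 13 that is C_13. So P = C_13 = 742900.
Monotone paths in an n×n grid that stay weakly below the diagonal are counted by C_n; here n = 5. So Q = C_5 = 42.
P − Q = 742900 − 42 = 742858.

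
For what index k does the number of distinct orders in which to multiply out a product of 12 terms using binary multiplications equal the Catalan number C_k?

11

Bracketing 12 factors into binary products is counted by C_{12−1} = C_11.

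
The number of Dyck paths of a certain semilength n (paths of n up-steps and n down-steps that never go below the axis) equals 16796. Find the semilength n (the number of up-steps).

Dyck paths of semilength n are counted by C_n. Since C_10 = 16796, the index is 10.

10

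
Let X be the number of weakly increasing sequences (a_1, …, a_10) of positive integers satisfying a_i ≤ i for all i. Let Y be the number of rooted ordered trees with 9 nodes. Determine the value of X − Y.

Such sub-staircase sequences of length n are counted by C_n; here n = 10. So X = C_10 = 16796.
A rooted plane tree on 9 nodes has 8 edges, and such trees are counted by C_8. So Y = C_8 = 1430.
X − Y = 16796 − 1430 = 15366.

15366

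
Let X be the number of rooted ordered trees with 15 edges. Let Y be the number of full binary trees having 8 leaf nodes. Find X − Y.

9694416

Rooted ordered trees with n edges are counted by C_n; here n = 15. So X = C_15 = 9694845.
Full binary trees with 8 leaves have 8−1 = 7 internal nodes, so there are C_7 of them. So Y = C_7 = 429.
X − Y = 9694845 − 429 = 9694416.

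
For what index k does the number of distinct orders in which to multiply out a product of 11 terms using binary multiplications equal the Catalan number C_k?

Bracketing 11 factors into binary products is counted by C_{11−1} = C_10.

10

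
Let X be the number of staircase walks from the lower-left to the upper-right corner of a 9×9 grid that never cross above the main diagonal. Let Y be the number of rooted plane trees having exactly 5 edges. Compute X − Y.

Monotone paths in an n×n grid that stay weakly below the diagonal are counted by C_n; here n = 9. So X = C_9 = 4862.
Rooted ordered trees with n edges are counted by C_n; here n = 5. So Y = C_5 = 42.
X − Y = 4862 − 42 = 4820.

4820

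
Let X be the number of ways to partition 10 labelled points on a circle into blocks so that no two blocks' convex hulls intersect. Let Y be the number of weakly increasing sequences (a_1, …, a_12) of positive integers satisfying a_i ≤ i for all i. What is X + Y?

224808

Non-crossing partitions of an n-element set are counted by C_n; here n = 10. So X = C_10 = 16796.
Such sub-staircase sequences of length n are counted by C_n; here n = 12. So Y = C_12 = 208012.
X + Y = 16796 + 208012 = 224808.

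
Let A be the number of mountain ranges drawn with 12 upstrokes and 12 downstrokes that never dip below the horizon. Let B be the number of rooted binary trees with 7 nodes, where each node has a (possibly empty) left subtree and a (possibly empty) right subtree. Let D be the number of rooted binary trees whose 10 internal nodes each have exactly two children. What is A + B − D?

191645

A Dyck path with 12 up-steps and 12 down-steps has semilength 12, so there are C_12 of them. So A = C_12 = 208012.
Rooted binary trees with 7 nodes (each child slot possibly empty) number C_7. So B = C_7 = 429.
The number of full binary trees on 10 internal nodes is the Catalan number C_10. So D = C_10 = 16796.
A + B − D = 208012 + 429 − 16796 = 191645.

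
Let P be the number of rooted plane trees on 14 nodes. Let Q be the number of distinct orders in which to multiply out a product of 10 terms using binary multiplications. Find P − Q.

738038

A rooted plane tree on 14 nodes has 13 edges, and such trees are counted by C_13. So P = C_13 = 742900.
Parenthesizations of m factors correspond to full binary trees with m leaves, counted by C_{m−1}; m = 10 gives C_9. So Q = C_9 = 4862.
P − Q = 742900 − 4862 = 738038.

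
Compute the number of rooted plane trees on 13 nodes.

A rooted plane tree on 13 nodes has 12 edges, and such trees are counted by C_12.
C_12 = C(24,12)/13 = 2704156/13 = 208012.

208012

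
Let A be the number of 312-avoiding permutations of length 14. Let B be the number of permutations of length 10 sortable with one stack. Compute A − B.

2657644

Permutations of [n] avoiding any single length-3 pattern are counted by C_n; here n = 14. So A = C_14 = 2674440.
By Knuth's characterisation, the stack-sortable permutations of length 10 are the 231-avoiders, numbering C_10. So B = C_10 = 16796.
A − B = 2674440 − 16796 = 2657644.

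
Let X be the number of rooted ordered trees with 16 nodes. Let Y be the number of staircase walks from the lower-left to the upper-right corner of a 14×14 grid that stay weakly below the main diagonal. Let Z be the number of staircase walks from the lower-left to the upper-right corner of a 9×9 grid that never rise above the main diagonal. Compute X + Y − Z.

A rooted plane tree on 16 nodes has 15 edges, and such trees are counted by C_15. So X = C_15 = 9694845.
Sub-diagonal monotone paths from (0,0) to (14,14) biject with Dyck paths of semilength 14, giving C_14. So Y = C_14 = 2674440.
Sub-diagonal monotone paths from (0,0) to (9,9) biject with Dyck paths of semilength 9, giving C_9. So Z = C_9 = 4862.
X + Y − Z = 9694845 + 2674440 − 4862 = 12364423.

12364423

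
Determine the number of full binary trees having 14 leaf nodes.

742900

Full binary trees with 14 leaves have 14−1 = 13 internal nodes, so there are C_13 of them.
C_13 = C(26,13)/14 = 10400600/14 = 742900.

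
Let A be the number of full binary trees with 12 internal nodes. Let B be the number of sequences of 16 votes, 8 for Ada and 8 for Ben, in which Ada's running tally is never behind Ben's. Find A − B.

206582

Full binary trees with n internal nodes are counted by C_n; here n = 12. So A = C_12 = 208012.
Ballot sequences with n votes each where one side never trails are Dyck words, counted by C_n; here n = 8. So B = C_8 = 1430.
A − B = 208012 − 1430 = 206582.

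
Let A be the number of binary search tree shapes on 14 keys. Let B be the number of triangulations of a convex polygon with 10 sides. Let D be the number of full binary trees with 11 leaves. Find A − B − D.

2656214

Rooted binary trees with 14 nodes (each child slot possibly empty) number C_14. So A = C_14 = 2674440.
The number of triangulations of a 10-gon is the Catalan number C_8 (index = sides − 2). So B = C_8 = 1430.
A full binary tree with L leaves has L−1 internal nodes and is counted by C_{L−1}; L = 11 gives C_10. So D = C_10 = 16796.
A − B − D = 2674440 − 1430 − 16796 = 2656214.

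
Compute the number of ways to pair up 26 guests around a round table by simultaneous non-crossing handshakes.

Non-crossing handshake pairings of 2n people are counted by C_n; 26 people gives n = 13.
C_13 = 742900.

742900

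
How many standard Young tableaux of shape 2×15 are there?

9694845

Standard Young tableaux of shape 2×n are counted by C_n; here n = 15.
C_15 = 9694845.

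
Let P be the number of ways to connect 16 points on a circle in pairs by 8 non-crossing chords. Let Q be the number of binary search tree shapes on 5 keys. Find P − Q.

1388

Non-crossing perfect matchings of 2n points on a circle are counted by C_n; with 16 points, n = 8. So P = C_8 = 1430.
Binary trees (left/right distinguished) on n nodes are counted by C_n; here n = 5. So Q = C_5 = 42.
P − Q = 1430 − 42 = 1388.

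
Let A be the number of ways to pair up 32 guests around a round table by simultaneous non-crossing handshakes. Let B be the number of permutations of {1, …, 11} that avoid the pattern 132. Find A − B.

Non-crossing handshake pairings of 2n people are counted by C_n; 32 people gives n = 16. So A = C_16 = 35357670.
For any fixed pattern of length 3, the pattern-avoiding permutations of [11] number C_11. So B = C_11 = 58786.
A − B = 35357670 − 58786 = 35298884.

35298884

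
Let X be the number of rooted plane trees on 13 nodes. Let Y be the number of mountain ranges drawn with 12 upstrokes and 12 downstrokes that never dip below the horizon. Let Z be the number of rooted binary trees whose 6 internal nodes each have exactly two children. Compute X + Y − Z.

415892

Rooted ordered (plane) trees on m nodes have m−1 edges and are counted by C_{m−1}; m = 13 gives C_12. So X = C_12 = 208012.
A Dyck path with 12 up-steps and 12 down-steps has semilength 12, so there are C_12 of them. So Y = C_12 = 208012.
The number of full binary trees on 6 internal nodes is the Catalan number C_6. So Z = C_6 = 132.
X + Y − Z = 208012 + 208012 − 132 = 415892.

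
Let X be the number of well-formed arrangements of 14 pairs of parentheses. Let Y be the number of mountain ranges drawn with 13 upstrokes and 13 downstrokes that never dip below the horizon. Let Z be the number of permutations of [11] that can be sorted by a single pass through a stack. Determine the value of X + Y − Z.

3358554

Balanced strings of n pairs of brackets are counted by C_n; here n = 14. So X = C_14 = 2674440.
Paths of 13 up- and 13 down-steps that never dip below the axis are Dyck paths; their count is C_13. So Y = C_13 = 742900.
By Knuth's characterisation, the stack-sortable permutations of length 11 are the 231-avoiders, numbering C_11. So Z = C_11 = 58786.
X + Y − Z = 2674440 + 742900 − 58786 = 3358554.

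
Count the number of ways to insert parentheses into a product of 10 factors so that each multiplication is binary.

Parenthesizations of m factors correspond to full binary trees with m leaves, counted by C_{m−1}; m = 10 gives C_9.
C_9 = C(18,9)/10 = 48620/10 = 4862.

4862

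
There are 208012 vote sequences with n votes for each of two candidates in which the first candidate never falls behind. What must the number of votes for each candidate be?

12

Such ballot sequences with n votes each are counted by C_n, and C_12 = 208012.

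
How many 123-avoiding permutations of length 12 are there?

208012

Permutations of [n] avoiding any single length-3 pattern are counted by C_n; here n = 12.
C_12 = C(24,12)/13 = 2704156/13 = 208012.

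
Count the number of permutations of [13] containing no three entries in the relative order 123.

742900

For any fixed pattern of length 3, the pattern-avoiding permutations of [13] number C_13.
C_13 = C(26,13)/14 = 10400600/14 = 742900.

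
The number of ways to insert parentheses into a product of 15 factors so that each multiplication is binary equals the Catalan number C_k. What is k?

14

Parenthesizations of m factors correspond to full binary trees with m leaves, counted by C_{m−1}; m = 15 gives C_14.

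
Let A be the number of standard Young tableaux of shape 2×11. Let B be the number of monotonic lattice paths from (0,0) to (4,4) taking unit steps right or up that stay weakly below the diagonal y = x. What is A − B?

Standard Young tableaux of shape 2×n are counted by C_n; here n = 11. So A = C_11 = 58786.
Monotone paths in an n×n grid that stay weakly below the diagonal are counted by C_n; here n = 4. So B = C_4 = 14.
A − B = 58786 − 14 = 58772.

58772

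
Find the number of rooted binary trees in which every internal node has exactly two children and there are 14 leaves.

742900

A full binary tree with L leaves has L−1 internal nodes and is counted by C_{L−1}; L = 14 gives C_13.
C_13 = C_12 · 2(2·12+1)/(12+2) = 208012 · 50/14 = 742900.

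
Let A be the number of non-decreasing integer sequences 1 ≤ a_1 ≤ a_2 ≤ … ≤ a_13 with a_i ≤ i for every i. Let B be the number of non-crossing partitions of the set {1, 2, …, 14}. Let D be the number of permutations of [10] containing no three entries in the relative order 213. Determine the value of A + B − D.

Weakly increasing sequences with a_i ≤ i biject with Dyck paths of semilength 13, so there are C_13. So A = C_13 = 742900.
The non-crossing partitions of [14] form a lattice of size C_14. So B = C_14 = 2674440.
For any fixed pattern of length 3, the pattern-avoiding permutations of [10] number C_10. So D = C_10 = 16796.
A + B − D = 742900 + 2674440 − 16796 = 3400544.

3400544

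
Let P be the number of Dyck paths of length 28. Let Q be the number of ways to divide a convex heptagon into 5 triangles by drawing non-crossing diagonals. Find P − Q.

2674398

Paths of 14 up- and 14 down-steps that never dip below the axis are Dyck paths; their count is C_14. So P = C_14 = 2674440.
A convex 7-gon is triangulated into 5 triangles, and the number of such triangulations is the Catalan number C_{7−2} = C_5. So Q = C_5 = 42.
P − Q = 2674440 − 42 = 2674398.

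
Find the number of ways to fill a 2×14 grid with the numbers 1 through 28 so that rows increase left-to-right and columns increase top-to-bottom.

2674440

By the hook-length formula (or a Dyck-path bijection), SYT of shape 2×14 number C_14.
C_14 = C_13 · 2(2·13+1)/(13+2) = 742900 · 54/15 = 2674440.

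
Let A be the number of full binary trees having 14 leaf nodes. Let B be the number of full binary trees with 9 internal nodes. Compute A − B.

738038

Full binary trees with 14 leaves have 14−1 = 13 internal nodes, so there are C_13 of them. So A = C_13 = 742900.
Full binary trees with n internal nodes are counted by C_n; here n = 9. So B = C_9 = 4862.
A − B = 742900 − 4862 = 738038.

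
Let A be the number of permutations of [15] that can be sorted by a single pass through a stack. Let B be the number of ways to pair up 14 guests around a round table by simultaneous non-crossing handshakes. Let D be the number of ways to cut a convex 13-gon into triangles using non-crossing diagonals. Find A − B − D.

9635630

Stack-sortable permutations are exactly the 231-avoiding ones, counted by C_n; here n = 15. So A = C_15 = 9694845.
Non-crossing handshake pairings of 2n people are counted by C_n; 14 people gives n = 7. So B = C_7 = 429.
A convex 13-gon is triangulated into 11 triangles, and the number of such triangulations is the Catalan number C_{13−2} = C_11. So D = C_11 = 58786.
A − B − D = 9694845 − 429 − 58786 = 9635630.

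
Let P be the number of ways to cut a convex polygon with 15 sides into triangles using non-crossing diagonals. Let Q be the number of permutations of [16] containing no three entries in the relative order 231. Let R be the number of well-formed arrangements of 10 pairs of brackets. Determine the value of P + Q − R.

36083774

Triangulations of a convex m-gon are counted by C_{m−2}; with m = 15 this is C_13. So P = C_13 = 742900.
For any fixed pattern of length 3, the pattern-avoiding permutations of [16] number C_16. So Q = C_16 = 35357670.
A balanced arrangement of 10 bracket pairs is a Dyck word of semilength 10, so the count is C_10. So R = C_10 = 16796.
P + Q − R = 742900 + 35357670 − 16796 = 36083774.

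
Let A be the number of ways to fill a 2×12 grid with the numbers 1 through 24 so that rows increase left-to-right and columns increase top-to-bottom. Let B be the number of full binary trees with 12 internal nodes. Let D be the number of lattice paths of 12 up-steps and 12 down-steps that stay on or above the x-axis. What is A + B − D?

208012

By the hook-length formula (or a Dyck-path bijection), SYT of shape 2×12 number C_12. So A = C_12 = 208012.
Full binary trees with n internal nodes are counted by C_n; here n = 12. So B = C_12 = 208012.
Paths of 12 up- and 12 down-steps that never dip below the axis are Dyck paths; their count is C_12. So D = C_12 = 208012.
A + B − D = 208012 + 208012 − 208012 = 208012.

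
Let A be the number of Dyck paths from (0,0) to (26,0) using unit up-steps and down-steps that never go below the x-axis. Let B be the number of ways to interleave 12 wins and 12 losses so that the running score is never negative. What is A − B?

534888

A Dyck path with 13 up-steps and 13 down-steps has semilength 13, so there are C_13 of them. So A = C_13 = 742900.
Reading a vote for the leader as '(' and for the other as ')' turns such a sequence into a balanced string of 12 pairs, so the count is C_12. So B = C_12 = 208012.
A − B = 742900 − 208012 = 534888.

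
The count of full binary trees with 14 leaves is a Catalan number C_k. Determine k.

13

Full binary trees with 14 leaves have 14−1 = 13 internal nodes, so there are C_13 of them.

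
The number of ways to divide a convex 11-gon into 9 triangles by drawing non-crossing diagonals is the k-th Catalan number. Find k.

Triangulations of a convex m-gon are counted by C_{m−2}; with m = 11 this is C_9.

9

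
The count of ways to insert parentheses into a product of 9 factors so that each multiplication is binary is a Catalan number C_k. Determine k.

8

Parenthesizations of m factors correspond to full binary trees with m leaves, counted by C_{m−1}; m = 9 gives C_8.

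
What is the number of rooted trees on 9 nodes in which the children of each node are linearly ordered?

1430

Rooted ordered (plane) trees on m nodes have m−1 edges and are counted by C_{m−1}; m = 9 gives C_8.
C_8 = C_7 · 2(2·7+1)/(7+2) = 429 · 30/9 = 1430.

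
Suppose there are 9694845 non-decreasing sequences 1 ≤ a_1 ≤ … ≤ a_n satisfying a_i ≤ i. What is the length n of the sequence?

Such sub-staircase sequences of length n are counted by C_n; 9694845 = C_15.

15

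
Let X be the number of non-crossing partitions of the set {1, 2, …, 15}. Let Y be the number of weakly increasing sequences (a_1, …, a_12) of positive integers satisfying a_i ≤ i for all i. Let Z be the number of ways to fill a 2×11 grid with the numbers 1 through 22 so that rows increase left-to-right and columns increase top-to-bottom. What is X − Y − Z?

9428047

The non-crossing partitions of [15] form a lattice of size C_15. So X = C_15 = 9694845.
Such sub-staircase sequences of length n are counted by C_n; here n = 12. So Y = C_12 = 208012.
Standard Young tableaux of shape 2×n are counted by C_n; here n = 11. So Z = C_11 = 58786.
X − Y − Z = 9694845 − 208012 − 58786 = 9428047.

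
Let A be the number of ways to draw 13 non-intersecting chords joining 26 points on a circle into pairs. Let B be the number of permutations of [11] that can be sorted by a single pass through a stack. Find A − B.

684114

Non-crossing perfect matchings of 2n points on a circle are counted by C_n; with 26 points, n = 13. So A = C_13 = 742900.
Stack-sortable permutations are exactly the 231-avoiding ones, counted by C_n; here n = 11. So B = C_11 = 58786.
A − B = 742900 − 58786 = 684114.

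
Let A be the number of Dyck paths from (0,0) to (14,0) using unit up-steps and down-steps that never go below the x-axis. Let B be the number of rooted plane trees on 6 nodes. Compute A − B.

387

Paths of 7 up- and 7 down-steps that never dip below the axis are Dyck paths; their count is C_7. So A = C_7 = 429.
A rooted plane tree on 6 nodes has 5 edges, and such trees are counted by C_5. So B = C_5 = 42.
A − B = 429 − 42 = 387.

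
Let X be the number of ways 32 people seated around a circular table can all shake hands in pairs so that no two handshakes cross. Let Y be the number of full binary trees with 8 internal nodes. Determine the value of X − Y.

With 32 = 2·16 people, non-crossing handshake pairings are non-crossing perfect matchings on a circle, counted by C_16. So X = C_16 = 35357670.
The number of full binary trees on 8 internal nodes is the Catalan number C_8. So Y = C_8 = 1430.
X − Y = 35357670 − 1430 = 35356240.

35356240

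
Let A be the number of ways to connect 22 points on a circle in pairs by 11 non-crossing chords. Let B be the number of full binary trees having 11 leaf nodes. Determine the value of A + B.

75582

Non-crossing perfect matchings of 2n points on a circle are counted by C_n; with 22 points, n = 11. So A = C_11 = 58786.
A full binary tree with L leaves has L−1 internal nodes and is counted by C_{L−1}; L = 11 gives C_10. So B = C_10 = 16796.
A + B = 58786 + 16796 = 75582.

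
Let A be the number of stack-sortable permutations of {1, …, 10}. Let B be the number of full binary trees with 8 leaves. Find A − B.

16367

By Knuth's characterisation, the stack-sortable permutations of length 10 are the 231-avoiders, numbering C_10. So A = C_10 = 16796.
A full binary tree with L leaves has L−1 internal nodes and is counted by C_{L−1}; L = 8 gives C_7. So B = C_7 = 429.
A − B = 16796 − 429 = 16367.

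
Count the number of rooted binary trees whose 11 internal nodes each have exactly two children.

58786

The number of full binary trees on 11 internal nodes is the Catalan number C_11.
C_11 = C(22,11)/12 = 705432/12 = 58786.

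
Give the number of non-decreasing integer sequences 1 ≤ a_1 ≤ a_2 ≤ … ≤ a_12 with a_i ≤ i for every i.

Such sub-staircase sequences of length n are counted by C_n; here n = 12.
C_12 = C(24,12)/13 = 2704156/13 = 208012.

208012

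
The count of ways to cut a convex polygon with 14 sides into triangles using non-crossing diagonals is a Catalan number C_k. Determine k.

12

Triangulations of a convex m-gon are counted by C_{m−2}; with m = 14 this is C_12.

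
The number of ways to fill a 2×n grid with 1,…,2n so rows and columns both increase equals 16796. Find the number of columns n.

10

Standard Young tableaux of shape 2×n are counted by C_n. The Catalan number equal to 16796 is C_10.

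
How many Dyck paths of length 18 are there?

4862

Paths of 9 up- and 9 down-steps that never dip below the axis are Dyck paths; their count is C_9.
C_9 = C(18,9)/10 = 48620/10 = 4862.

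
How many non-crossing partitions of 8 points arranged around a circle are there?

The non-crossing partitions of [8] form a lattice of size C_8.
C_8 = C(16,8)/9 = 12870/9 = 1430.

1430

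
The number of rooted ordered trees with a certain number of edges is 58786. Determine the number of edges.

11

Rooted ordered trees with n edges are counted by C_n. The Catalan number equal to 58786 is C_11.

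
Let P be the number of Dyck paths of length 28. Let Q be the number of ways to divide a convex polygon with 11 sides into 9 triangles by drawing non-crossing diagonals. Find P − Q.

Dyck paths of semilength n (length 2n) are counted by C_n; here n = 14. So P = C_14 = 2674440.
The number of triangulations of an 11-gon is the Catalan number C_9 (index = sides − 2). So Q = C_9 = 4862.
P − Q = 2674440 − 4862 = 2669578.

2669578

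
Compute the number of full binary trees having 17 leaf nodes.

A full binary tree with L leaves has L−1 internal nodes and is counted by C_{L−1}; L = 17 gives C_16.
C_16 = C_15 · 2(2·15+1)/(15+2) = 9694845 · 62/17 = 35357670.

35357670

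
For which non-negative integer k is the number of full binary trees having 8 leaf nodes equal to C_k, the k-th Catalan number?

7

A full binary tree with L leaves has L−1 internal nodes and is counted by C_{L−1}; L = 8 gives C_7.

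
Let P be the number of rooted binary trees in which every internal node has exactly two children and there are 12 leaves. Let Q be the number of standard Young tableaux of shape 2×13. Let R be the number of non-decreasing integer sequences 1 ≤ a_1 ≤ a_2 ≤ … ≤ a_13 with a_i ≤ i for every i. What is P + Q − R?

58786

Full binary trees with 12 leaves have 12−1 = 11 internal nodes, so there are C_11 of them. So P = C_11 = 58786.
By the hook-length formula (or a Dyck-path bijection), SYT of shape 2×13 number C_13. So Q = C_13 = 742900.
Such sub-staircase sequences of length n are counted by C_n; here n = 13. So R = C_13 = 742900.
P + Q − R = 58786 + 742900 − 742900 = 58786.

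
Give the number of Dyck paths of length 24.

Paths of 12 up- and 12 down-steps that never dip below the axis are Dyck paths; their count is C_12.
C_12 = C_11 · 2(2·11+1)/(11+2) = 58786 · 46/13 = 208012.

208012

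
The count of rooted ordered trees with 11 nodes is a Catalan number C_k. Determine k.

10

A rooted plane tree on 11 nodes has 10 edges, and such trees are counted by C_10.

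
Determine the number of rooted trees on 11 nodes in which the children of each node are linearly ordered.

16796

Rooted ordered (plane) trees on m nodes have m−1 edges and are counted by C_{m−1}; m = 11 gives C_10.
C_10 = C_9 · 2(2·9+1)/(9+2) = 4862 · 38/11 = 16796.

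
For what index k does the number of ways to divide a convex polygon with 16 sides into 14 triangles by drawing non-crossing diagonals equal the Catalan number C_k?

The number of triangulations of a 16-gon is the Catalan number C_14 (index = sides − 2).

14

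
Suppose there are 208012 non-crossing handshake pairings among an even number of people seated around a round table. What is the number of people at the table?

Non-crossing handshake pairings of 2n people are counted by C_n; 208012 = C_12.
So n = 12, and there are 2n = 24 people.

24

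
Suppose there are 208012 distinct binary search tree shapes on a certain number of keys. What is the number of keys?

12

Binary search tree shapes on n keys are counted by C_n; 208012 = C_12.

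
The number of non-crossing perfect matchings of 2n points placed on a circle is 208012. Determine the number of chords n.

Non-crossing pairings of 2n points on a circle are counted by C_n, and C_12 = 208012.

12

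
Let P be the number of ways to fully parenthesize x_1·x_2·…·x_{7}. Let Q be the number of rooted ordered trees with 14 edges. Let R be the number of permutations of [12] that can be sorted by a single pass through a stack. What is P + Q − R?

Bracketing 7 factors into binary products is counted by C_{7−1} = C_6. So P = C_6 = 132.
Rooted ordered trees with n edges are counted by C_n; here n = 14. So Q = C_14 = 2674440.
By Knuth's characterisation, the stack-sortable permutations of length 12 are the 231-avoiders, numbering C_12. So R = C_12 = 208012.
P + Q − R = 132 + 2674440 − 208012 = 2466560.

2466560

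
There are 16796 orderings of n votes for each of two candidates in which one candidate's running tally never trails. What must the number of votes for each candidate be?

Such ballot sequences with n votes each are counted by C_n. The Catalan number equal to 16796 is C_10.

10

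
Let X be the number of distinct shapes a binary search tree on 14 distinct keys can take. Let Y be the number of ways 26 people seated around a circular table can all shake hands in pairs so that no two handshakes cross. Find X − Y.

There are C_n binary search tree shapes on n keys; with n = 14 that is C_14. So X = C_14 = 2674440.
Non-crossing handshake pairings of 2n people are counted by C_n; 26 people gives n = 13. So Y = C_13 = 742900.
X − Y = 2674440 − 742900 = 1931540.

1931540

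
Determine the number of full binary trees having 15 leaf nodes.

Full binary trees with 15 leaves have 15−1 = 14 internal nodes, so there are C_14 of them.
C_14 = C(28,14)/15 = 40116600/15 = 2674440.

2674440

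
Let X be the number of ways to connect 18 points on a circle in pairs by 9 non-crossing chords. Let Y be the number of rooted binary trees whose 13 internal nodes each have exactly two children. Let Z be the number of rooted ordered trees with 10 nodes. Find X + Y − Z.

Non-crossing perfect matchings of 2n points on a circle are counted by C_n; with 18 points, n = 9. So X = C_9 = 4862.
The number of full binary trees on 13 internal nodes is the Catalan number C_13. So Y = C_13 = 742900.
A rooted plane tree on 10 nodes has 9 edges, and such trees are counted by C_9. So Z = C_9 = 4862.
X + Y − Z = 4862 + 742900 − 4862 = 742900.

742900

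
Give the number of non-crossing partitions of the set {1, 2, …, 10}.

16796

The non-crossing partitions of [10] form a lattice of size C_10.
C_10 = C(20,10)/11 = 184756/11 = 16796.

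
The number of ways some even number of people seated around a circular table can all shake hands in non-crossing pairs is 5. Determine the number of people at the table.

6

Non-crossing handshake pairings of 2n people are counted by C_n. Since C_3 = 5, the index is 3.
So n = 3, and there are 2n = 6 people.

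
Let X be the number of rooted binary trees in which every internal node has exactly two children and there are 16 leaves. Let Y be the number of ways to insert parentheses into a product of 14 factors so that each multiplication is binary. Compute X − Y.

Full binary trees with 16 leaves have 16−1 = 15 internal nodes, so there are C_15 of them. So X = C_15 = 9694845.
Ways to associate a product of 14 factors correspond to binary trees on 14 leaves, so the count is C_13. So Y = C_13 = 742900.
X − Y = 9694845 − 742900 = 8951945.

8951945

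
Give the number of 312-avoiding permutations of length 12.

For any fixed pattern of length 3, the pattern-avoiding permutations of [12] number C_12.
C_12 = C(24,12)/13 = 2704156/13 = 208012.

208012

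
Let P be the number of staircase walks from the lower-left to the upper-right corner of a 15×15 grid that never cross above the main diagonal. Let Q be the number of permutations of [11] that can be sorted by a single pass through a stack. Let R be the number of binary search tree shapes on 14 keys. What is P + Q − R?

7079191

Monotone paths in an n×n grid that stay weakly below the diagonal are counted by C_n; here n = 15. So P = C_15 = 9694845.
Stack-sortable permutations are exactly the 231-avoiding ones, counted by C_n; here n = 11. So Q = C_11 = 58786.
There are C_n binary search tree shapes on n keys; with n = 14 that is C_14. So R = C_14 = 2674440.
P + Q − R = 9694845 + 58786 − 2674440 = 7079191.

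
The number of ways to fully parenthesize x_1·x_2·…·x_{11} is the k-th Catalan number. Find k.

10

Ways to associate a product of 11 factors correspond to binary trees on 11 leaves, so the count is C_10.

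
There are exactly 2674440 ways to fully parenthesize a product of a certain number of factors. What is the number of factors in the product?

Parenthesizations of m factors are counted by C_{m−1}; 2674440 = C_14.
So the index is 14, and the number of factors is 14 + 1 = 15.

15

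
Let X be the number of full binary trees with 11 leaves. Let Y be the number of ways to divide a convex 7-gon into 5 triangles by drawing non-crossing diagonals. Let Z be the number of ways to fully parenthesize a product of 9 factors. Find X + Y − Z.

A full binary tree with L leaves has L−1 internal nodes and is counted by C_{L−1}; L = 11 gives C_10. So X = C_10 = 16796.
A convex 7-gon is triangulated into 5 triangles, and the number of such triangulations is the Catalan number C_{7−2} = C_5. So Y = C_5 = 42.
Parenthesizations of m factors correspond to full binary trees with m leaves, counted by C_{m−1}; m = 9 gives C_8. So Z = C_8 = 1430.
X + Y − Z = 16796 + 42 − 1430 = 15408.

15408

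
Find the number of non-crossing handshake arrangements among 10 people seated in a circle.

Non-crossing handshake pairings of 2n people are counted by C_n; 10 people gives n = 5.
C_5 = 42.

42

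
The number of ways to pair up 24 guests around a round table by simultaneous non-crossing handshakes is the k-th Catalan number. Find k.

12

Non-crossing handshake pairings of 2n people are counted by C_n; 24 people gives n = 12.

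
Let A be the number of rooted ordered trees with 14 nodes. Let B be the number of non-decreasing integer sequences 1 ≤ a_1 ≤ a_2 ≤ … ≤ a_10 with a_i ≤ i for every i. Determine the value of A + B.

759696

A rooted plane tree on 14 nodes has 13 edges, and such trees are counted by C_13. So A = C_13 = 742900.
Weakly increasing sequences with a_i ≤ i biject with Dyck paths of semilength 10, so there are C_10. So B = C_10 = 16796.
A + B = 742900 + 16796 = 759696.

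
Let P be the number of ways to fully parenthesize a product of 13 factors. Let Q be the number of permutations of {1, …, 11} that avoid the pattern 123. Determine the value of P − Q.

149226

Ways to associate a product of 13 factors correspond to binary trees on 13 leaves, so the count is C_12. So P = C_12 = 208012.
For any fixed pattern of length 3, the pattern-avoiding permutations of [11] number C_11. So Q = C_11 = 58786.
P − Q = 208012 − 58786 = 149226.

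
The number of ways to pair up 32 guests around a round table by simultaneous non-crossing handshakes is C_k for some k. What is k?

With 32 = 2·16 people, non-crossing handshake pairings are non-crossing perfect matchings on a circle, counted by C_16.

16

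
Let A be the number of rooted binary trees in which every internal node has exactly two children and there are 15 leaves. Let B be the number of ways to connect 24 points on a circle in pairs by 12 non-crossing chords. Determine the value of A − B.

2466428

A full binary tree with L leaves has L−1 internal nodes and is counted by C_{L−1}; L = 15 gives C_14. So A = C_14 = 2674440.
Pairing 24 circle points by 12 non-crossing chords gives C_12 matchings. So B = C_12 = 208012.
A − B = 2674440 − 208012 = 2466428.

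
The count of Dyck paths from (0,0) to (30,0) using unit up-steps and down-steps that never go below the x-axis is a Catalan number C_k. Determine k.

A Dyck path with 15 up-steps and 15 down-steps has semilength 15, so there are C_15 of them.

15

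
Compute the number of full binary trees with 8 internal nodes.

The number of full binary trees on 8 internal nodes is the Catalan number C_8.
C_8 = C(16,8)/9 = 12870/9 = 1430.

1430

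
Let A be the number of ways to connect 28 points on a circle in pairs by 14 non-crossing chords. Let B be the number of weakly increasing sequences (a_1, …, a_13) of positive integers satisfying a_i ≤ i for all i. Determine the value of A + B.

Non-crossing perfect matchings of 2n points on a circle are counted by C_n; with 28 points, n = 14. So A = C_14 = 2674440.
Weakly increasing sequences with a_i ≤ i biject with Dyck paths of semilength 13, so there are C_13. So B = C_13 = 742900.
A + B = 2674440 + 742900 = 3417340.

3417340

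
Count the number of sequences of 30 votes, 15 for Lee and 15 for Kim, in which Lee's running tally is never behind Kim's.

Reading a vote for the leader as '(' and for the other as ')' turns such a sequence into a balanced string of 15 pairs, so the count is C_15.
C_15 = C(30,15)/16 = 155117520/16 = 9694845.

9694845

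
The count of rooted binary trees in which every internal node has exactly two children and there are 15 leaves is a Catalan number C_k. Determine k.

14

A full binary tree with L leaves has L−1 internal nodes and is counted by C_{L−1}; L = 15 gives C_14.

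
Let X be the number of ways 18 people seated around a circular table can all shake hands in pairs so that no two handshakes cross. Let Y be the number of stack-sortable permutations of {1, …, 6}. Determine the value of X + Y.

Non-crossing handshake pairings of 2n people are counted by C_n; 18 people gives n = 9. So X = C_9 = 4862.
By Knuth's characterisation, the stack-sortable permutations of length 6 are the 231-avoiders, numbering C_6. So Y = C_6 = 132.
X + Y = 4862 + 132 = 4994.

4994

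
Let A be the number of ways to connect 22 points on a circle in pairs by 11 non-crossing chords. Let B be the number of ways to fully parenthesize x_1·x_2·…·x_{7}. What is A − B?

Pairing 22 circle points by 11 non-crossing chords gives C_11 matchings. So A = C_11 = 58786.
Ways to associate a product of 7 factors correspond to binary trees on 7 leaves, so the count is C_6. So B = C_6 = 132.
A − B = 58786 − 132 = 58654.

58654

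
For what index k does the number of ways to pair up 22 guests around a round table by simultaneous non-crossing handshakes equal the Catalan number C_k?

11

With 22 = 2·11 people, non-crossing handshake pairings are non-crossing perfect matchings on a circle, counted by C_11.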